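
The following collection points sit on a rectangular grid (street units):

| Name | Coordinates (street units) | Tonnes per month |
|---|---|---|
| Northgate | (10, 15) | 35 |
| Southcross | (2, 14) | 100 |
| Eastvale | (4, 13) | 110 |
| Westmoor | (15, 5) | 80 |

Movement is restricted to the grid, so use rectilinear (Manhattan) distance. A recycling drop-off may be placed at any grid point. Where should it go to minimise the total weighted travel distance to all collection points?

Manhattan distance separates: Σwᵢ(|x−xᵢ|+|y−yᵢ|) = Σwᵢ|x−xᵢ| + Σwᵢ|y−yᵢ|, so x and y are optimised independently as 1-D weighted medians.
Total weight W = 325; half = 162.5.
x-coordinate, sorted with cumulative weight:
  x=2 (Southcross, w=100) cum 100
  x=4 (Eastvale, w=110) cum 210  ← median
  x=10 (Northgate, w=35) cum 245
  x=15 (Westmoor, w=80) cum 325
⇒ x* = 4
y-coordinate, sorted with cumulative weight:
  y=5 (Westmoor, w=80) cum 80
  y=13 (Eastvale, w=110) cum 190  ← median
  y=14 (Southcross, w=100) cum 290
  y=15 (Northgate, w=35) cum 325
⇒ y* = 13

(4, 13)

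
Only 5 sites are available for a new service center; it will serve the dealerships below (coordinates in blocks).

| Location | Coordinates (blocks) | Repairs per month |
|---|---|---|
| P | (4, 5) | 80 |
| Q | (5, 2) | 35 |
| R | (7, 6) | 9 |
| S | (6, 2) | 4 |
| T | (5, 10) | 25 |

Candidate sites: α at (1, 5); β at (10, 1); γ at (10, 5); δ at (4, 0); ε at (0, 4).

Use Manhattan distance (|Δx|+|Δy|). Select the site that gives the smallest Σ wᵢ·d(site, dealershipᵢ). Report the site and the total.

α, total 805 blocks

Total weighted distance at each candidate:
  α (1, 5): total = 805
  β (10, 1): total = 1452
  γ (10, 5): total = 1074
  δ (4, 0): total = 877
  ε (0, 4): total = 1033
Minimum is at α with total 805 blocks.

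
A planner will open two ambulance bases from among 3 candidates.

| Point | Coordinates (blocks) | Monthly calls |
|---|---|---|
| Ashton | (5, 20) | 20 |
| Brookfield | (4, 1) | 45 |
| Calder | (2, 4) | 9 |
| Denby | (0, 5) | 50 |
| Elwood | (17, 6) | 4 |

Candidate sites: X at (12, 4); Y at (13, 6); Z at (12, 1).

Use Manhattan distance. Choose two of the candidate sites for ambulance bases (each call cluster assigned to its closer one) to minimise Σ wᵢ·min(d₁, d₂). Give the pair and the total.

{X, Z}, total 1588

Evaluate every pair (each demand assigned to the nearer of the two):
  {X, Z}: total = 1588
  {Y, Z}: total = 1633
  {X, Y}: total = 1691
Best pair: {X, Z} with total 1588.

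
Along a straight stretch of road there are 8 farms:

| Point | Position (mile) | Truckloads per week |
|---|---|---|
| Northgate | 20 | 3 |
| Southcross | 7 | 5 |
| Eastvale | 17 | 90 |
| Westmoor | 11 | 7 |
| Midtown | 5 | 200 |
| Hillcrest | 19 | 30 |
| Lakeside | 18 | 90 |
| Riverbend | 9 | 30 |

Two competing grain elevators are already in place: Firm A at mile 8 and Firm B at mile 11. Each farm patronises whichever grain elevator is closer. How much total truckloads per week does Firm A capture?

The indifferent point is the midpoint (8+11)/2 = 9.5; farms left of it (closer to Firm A at 8) go to Firm A, those right go to Firm B.
  Midtown at 5 (w=200) → Firm A
  Southcross at 7 (w=5) → Firm A
  Riverbend at 9 (w=30) → Firm A
  Westmoor at 11 (w=7) → Firm B
  Eastvale at 17 (w=90) → Firm B
  Lakeside at 18 (w=90) → Firm B
  Hillcrest at 19 (w=30) → Firm B
  Northgate at 20 (w=3) → Firm B
Firm A captures 235; Firm B captures 220.

235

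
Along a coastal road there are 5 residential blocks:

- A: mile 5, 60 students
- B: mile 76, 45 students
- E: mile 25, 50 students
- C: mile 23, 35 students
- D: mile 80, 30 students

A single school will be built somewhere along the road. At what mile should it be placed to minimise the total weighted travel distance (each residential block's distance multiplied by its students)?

For a sum of weighted absolute distances on a line, the optimum is the weighted median (not the mean). Total weight W = 220; half-weight = 110.
Sort by position and accumulate weight:
  mile 5 (A, w=60) → cum 60
  mile 23 (C, w=35) → cum 95
  mile 25 (E, w=50) → cum 145  ≥ 110 → median here
  mile 76 (B, w=45) → cum 190
  mile 80 (D, w=30) → cum 220
Optimal location: mile 25.

x = 25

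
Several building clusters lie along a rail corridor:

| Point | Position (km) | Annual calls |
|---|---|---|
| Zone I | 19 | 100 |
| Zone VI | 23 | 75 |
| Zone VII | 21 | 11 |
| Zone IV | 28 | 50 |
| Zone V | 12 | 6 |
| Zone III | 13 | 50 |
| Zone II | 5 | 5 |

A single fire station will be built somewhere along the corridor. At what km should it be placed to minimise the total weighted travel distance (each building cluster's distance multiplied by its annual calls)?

For a sum of weighted absolute distances on a line, the optimum is the weighted median (not the mean). Total weight W = 297; half-weight = 148.5.
Sort by position and accumulate weight:
  km 5 (Zone II, w=5) → cum 5
  km 12 (Zone V, w=6) → cum 11
  km 13 (Zone III, w=50) → cum 61
  km 19 (Zone I, w=100) → cum 161  ≥ 148.5 → median here
  km 21 (Zone VII, w=11) → cum 172
  km 23 (Zone VI, w=75) → cum 247
  km 28 (Zone IV, w=50) → cum 297
Optimal location: km 19.

x = 19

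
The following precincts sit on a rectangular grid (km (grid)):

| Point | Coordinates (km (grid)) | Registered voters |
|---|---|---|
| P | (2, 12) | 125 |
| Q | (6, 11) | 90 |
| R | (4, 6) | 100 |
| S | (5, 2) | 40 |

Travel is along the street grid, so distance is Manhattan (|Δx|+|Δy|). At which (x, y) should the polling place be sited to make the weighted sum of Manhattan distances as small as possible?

Manhattan distance separates: Σwᵢ(|x−xᵢ|+|y−yᵢ|) = Σwᵢ|x−xᵢ| + Σwᵢ|y−yᵢ|, so x and y are optimised independently as 1-D weighted medians.
Total weight W = 355; half = 177.5.
x-coordinate, sorted with cumulative weight:
  x=2 (P, w=125) cum 125
  x=4 (R, w=100) cum 225  ← median
  x=5 (S, w=40) cum 265
  x=6 (Q, w=90) cum 355
⇒ x* = 4
y-coordinate, sorted with cumulative weight:
  y=2 (S, w=40) cum 40
  y=6 (R, w=100) cum 140
  y=11 (Q, w=90) cum 230  ← median
  y=12 (P, w=125) cum 355
⇒ y* = 11

(4, 11)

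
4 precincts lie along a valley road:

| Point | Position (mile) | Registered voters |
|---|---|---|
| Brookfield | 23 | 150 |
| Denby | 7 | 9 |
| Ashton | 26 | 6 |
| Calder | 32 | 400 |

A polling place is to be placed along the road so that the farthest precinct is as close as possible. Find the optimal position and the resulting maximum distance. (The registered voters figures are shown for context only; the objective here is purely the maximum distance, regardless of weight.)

location 19.5, max distance 12.5

The 1-center on a line is the midpoint of the two extreme points: leftmost at 7, rightmost at 32.
Optimal location = (7 + 32)/2 = 19.5; maximum distance = (32 − 7)/2 = 12.5.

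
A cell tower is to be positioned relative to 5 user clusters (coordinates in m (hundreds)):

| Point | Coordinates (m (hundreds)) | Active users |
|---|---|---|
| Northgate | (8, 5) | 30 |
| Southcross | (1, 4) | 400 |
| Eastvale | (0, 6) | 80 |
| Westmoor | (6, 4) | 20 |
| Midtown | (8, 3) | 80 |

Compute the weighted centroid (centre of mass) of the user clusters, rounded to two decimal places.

(2.30, 4.18)

The minimiser of Σwᵢ‖p−pᵢ‖² is the weighted centroid p* = (Σwᵢpᵢ)/(Σwᵢ).
Σwᵢ = 610.
Σwᵢxᵢ = 30·8 + 400·1 + 80·0 + 20·6 + 80·8 = 1400.
Σwᵢyᵢ = 30·5 + 400·4 + 80·6 + 20·4 + 80·3 = 2550.
x* = 1400/610 = 2.30, y* = 2550/610 = 4.18.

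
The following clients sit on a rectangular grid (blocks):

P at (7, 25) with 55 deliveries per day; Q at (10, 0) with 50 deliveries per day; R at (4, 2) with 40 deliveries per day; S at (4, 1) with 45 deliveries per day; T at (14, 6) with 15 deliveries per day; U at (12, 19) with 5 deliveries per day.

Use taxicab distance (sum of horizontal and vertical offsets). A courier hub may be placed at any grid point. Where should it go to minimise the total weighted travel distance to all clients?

Manhattan distance separates: Σwᵢ(|x−xᵢ|+|y−yᵢ|) = Σwᵢ|x−xᵢ| + Σwᵢ|y−yᵢ|, so x and y are optimised independently as 1-D weighted medians.
Total weight W = 210; half = 105.
x-coordinate, sorted with cumulative weight:
  x=4 (R, w=40) cum 40
  x=4 (S, w=45) cum 85
  x=7 (P, w=55) cum 140  ← median
  x=10 (Q, w=50) cum 190
  x=12 (U, w=5) cum 195
  x=14 (T, w=15) cum 210
⇒ x* = 7
y-coordinate, sorted with cumulative weight:
  y=0 (Q, w=50) cum 50
  y=1 (S, w=45) cum 95
  y=2 (R, w=40) cum 135  ← median
  y=6 (T, w=15) cum 150
  y=19 (U, w=5) cum 155
  y=25 (P, w=55) cum 210
⇒ y* = 2

(7, 2)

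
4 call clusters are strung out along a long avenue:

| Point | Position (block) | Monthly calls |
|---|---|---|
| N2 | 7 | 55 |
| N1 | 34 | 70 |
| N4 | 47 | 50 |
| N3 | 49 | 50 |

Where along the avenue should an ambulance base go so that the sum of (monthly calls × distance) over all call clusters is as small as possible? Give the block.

x = 34

For a sum of weighted absolute distances on a line, the optimum is the weighted median (not the mean). Total weight W = 225; half-weight = 112.5.
Sort by position and accumulate weight:
  block 7 (N2, w=55) → cum 55
  block 34 (N1, w=70) → cum 125  ≥ 112.5 → median here
  block 47 (N4, w=50) → cum 175
  block 49 (N3, w=50) → cum 225
Optimal location: block 34.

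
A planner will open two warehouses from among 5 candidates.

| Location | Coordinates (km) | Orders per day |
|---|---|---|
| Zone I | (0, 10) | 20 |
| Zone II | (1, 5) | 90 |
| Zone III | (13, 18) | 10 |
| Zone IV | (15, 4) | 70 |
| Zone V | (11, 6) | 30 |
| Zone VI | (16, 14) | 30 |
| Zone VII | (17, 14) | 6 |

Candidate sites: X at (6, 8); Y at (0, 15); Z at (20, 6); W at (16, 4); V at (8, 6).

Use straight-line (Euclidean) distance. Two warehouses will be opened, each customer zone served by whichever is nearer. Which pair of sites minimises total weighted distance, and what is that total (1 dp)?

{X, W}, total 1365.2

Evaluate every pair (each demand assigned to the nearer of the two):
  {X, W}: total = 1365.2
  {W, V}: total = 1465.6
  {X, Z}: total = 1631.5
  {Y, W}: total = 1729.8
  {Z, V}: total = 1731.8
  {X, V}: total = 1784.6
  {Y, V}: total = 1877.7
  {X, Y}: total = 2022.9
  {Y, Z}: total = 2104.5
  {Z, W}: total = 2384.8
Best pair: {X, W} with total 1365.2.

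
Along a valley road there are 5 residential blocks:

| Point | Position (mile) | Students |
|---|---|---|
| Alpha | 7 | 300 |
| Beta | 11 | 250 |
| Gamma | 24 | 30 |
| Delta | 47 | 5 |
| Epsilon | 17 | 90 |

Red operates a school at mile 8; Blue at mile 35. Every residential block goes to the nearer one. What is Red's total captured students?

The indifferent point is the midpoint (8+35)/2 = 21.5; residential blocks left of it (closer to Red at 8) go to Red, those right go to Blue.
  Alpha at 7 (w=300) → Red
  Beta at 11 (w=250) → Red
  Epsilon at 17 (w=90) → Red
  Gamma at 24 (w=30) → Blue
  Delta at 47 (w=5) → Blue
Red captures 640; Blue captures 35.

640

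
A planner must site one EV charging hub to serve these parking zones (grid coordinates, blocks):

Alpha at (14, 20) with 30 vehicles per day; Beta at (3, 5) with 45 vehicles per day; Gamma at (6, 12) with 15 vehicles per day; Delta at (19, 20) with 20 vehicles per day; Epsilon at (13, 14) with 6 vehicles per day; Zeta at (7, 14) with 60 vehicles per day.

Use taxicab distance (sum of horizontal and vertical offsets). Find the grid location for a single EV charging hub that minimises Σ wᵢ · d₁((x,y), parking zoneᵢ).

(7, 14)

Manhattan distance separates: Σwᵢ(|x−xᵢ|+|y−yᵢ|) = Σwᵢ|x−xᵢ| + Σwᵢ|y−yᵢ|, so x and y are optimised independently as 1-D weighted medians.
Total weight W = 176; half = 88.
x-coordinate, sorted with cumulative weight:
  x=3 (Beta, w=45) cum 45
  x=6 (Gamma, w=15) cum 60
  x=7 (Zeta, w=60) cum 120  ← median
  x=13 (Epsilon, w=6) cum 126
  x=14 (Alpha, w=30) cum 156
  x=19 (Delta, w=20) cum 176
⇒ x* = 7
y-coordinate, sorted with cumulative weight:
  y=5 (Beta, w=45) cum 45
  y=12 (Gamma, w=15) cum 60
  y=14 (Epsilon, w=6) cum 66
  y=14 (Zeta, w=60) cum 126  ← median
  y=20 (Alpha, w=30) cum 156
  y=20 (Delta, w=20) cum 176
⇒ y* = 14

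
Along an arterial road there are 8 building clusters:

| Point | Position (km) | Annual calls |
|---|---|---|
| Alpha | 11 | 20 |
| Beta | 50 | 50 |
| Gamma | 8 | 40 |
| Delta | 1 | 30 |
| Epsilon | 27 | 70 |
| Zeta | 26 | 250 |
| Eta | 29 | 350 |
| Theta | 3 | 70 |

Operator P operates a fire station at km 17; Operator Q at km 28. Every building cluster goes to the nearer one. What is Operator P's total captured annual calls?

160

The indifferent point is the midpoint (17+28)/2 = 22.5; building clusters left of it (closer to Operator P at 17) go to Operator P, those right go to Operator Q.
  Delta at 1 (w=30) → Operator P
  Theta at 3 (w=70) → Operator P
  Gamma at 8 (w=40) → Operator P
  Alpha at 11 (w=20) → Operator P
  Zeta at 26 (w=250) → Operator Q
  Epsilon at 27 (w=70) → Operator Q
  Eta at 29 (w=350) → Operator Q
  Beta at 50 (w=50) → Operator Q
Operator P captures 160; Operator Q captures 720.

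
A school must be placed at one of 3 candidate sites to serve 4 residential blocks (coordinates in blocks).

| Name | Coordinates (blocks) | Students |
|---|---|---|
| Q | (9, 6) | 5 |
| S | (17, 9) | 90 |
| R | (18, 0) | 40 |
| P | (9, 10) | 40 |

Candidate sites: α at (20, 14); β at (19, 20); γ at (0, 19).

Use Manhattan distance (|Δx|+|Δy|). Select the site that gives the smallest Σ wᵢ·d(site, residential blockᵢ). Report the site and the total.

α, total 2055 blocks

Total weighted distance at each candidate:
  α (20, 14): total = 2055
  β (19, 20): total = 2930
  γ (0, 19): total = 4740
Minimum is at α with total 2055 blocks.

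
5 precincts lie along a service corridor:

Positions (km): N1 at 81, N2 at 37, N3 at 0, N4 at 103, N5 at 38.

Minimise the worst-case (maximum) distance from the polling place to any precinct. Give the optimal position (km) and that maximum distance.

location 51.5, max distance 51.5

The 1-center on a line is the midpoint of the two extreme points: leftmost at 0, rightmost at 103.
Optimal location = (0 + 103)/2 = 51.5; maximum distance = (103 − 0)/2 = 51.5.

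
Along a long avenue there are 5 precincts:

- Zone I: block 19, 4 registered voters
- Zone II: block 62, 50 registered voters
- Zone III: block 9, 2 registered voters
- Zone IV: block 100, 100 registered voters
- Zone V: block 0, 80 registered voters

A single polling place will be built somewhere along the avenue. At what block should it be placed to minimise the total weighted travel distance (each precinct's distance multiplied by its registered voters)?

For a sum of weighted absolute distances on a line, the optimum is the weighted median (not the mean). Total weight W = 236; half-weight = 118.
Sort by position and accumulate weight:
  block 0 (Zone V, w=80) → cum 80
  block 9 (Zone III, w=2) → cum 82
  block 19 (Zone I, w=4) → cum 86
  block 62 (Zone II, w=50) → cum 136  ≥ 118 → median here
  block 100 (Zone IV, w=100) → cum 236
Optimal location: block 62.

x = 62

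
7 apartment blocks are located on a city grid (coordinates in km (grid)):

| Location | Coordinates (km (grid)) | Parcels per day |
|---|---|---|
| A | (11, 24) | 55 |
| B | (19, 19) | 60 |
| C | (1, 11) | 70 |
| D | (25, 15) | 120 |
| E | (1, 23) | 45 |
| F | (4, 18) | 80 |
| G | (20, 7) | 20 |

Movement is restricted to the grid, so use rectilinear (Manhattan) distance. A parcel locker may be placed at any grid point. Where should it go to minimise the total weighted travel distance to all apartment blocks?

(11, 18)

Manhattan distance separates: Σwᵢ(|x−xᵢ|+|y−yᵢ|) = Σwᵢ|x−xᵢ| + Σwᵢ|y−yᵢ|, so x and y are optimised independently as 1-D weighted medians.
Total weight W = 450; half = 225.
x-coordinate, sorted with cumulative weight:
  x=1 (C, w=70) cum 70
  x=1 (E, w=45) cum 115
  x=4 (F, w=80) cum 195
  x=11 (A, w=55) cum 250  ← median
  x=19 (B, w=60) cum 310
  x=20 (G, w=20) cum 330
  x=25 (D, w=120) cum 450
⇒ x* = 11
y-coordinate, sorted with cumulative weight:
  y=7 (G, w=20) cum 20
  y=11 (C, w=70) cum 90
  y=15 (D, w=120) cum 210
  y=18 (F, w=80) cum 290  ← median
  y=19 (B, w=60) cum 350
  y=23 (E, w=45) cum 395
  y=24 (A, w=55) cum 450
⇒ y* = 18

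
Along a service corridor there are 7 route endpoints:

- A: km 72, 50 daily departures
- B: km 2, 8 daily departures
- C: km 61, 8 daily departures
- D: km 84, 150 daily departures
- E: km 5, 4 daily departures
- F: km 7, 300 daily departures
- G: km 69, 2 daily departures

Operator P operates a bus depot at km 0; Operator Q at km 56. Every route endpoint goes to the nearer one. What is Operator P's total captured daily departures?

312

The indifferent point is the midpoint (0+56)/2 = 28; route endpoints left of it (closer to Operator P at 0) go to Operator P, those right go to Operator Q.
  B at 2 (w=8) → Operator P
  E at 5 (w=4) → Operator P
  F at 7 (w=300) → Operator P
  C at 61 (w=8) → Operator Q
  G at 69 (w=2) → Operator Q
  A at 72 (w=50) → Operator Q
  D at 84 (w=150) → Operator Q
Operator P captures 312; Operator Q captures 210.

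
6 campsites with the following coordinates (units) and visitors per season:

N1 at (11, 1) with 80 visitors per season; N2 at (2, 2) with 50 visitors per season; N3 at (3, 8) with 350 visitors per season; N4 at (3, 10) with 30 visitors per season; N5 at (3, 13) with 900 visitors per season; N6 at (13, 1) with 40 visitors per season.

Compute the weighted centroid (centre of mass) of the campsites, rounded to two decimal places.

The minimiser of Σwᵢ‖p−pᵢ‖² is the weighted centroid p* = (Σwᵢpᵢ)/(Σwᵢ).
Σwᵢ = 1450.
Σwᵢxᵢ = 80·11 + 50·2 + 350·3 + 30·3 + 900·3 + 40·13 = 5340.
Σwᵢyᵢ = 80·1 + 50·2 + 350·8 + 30·10 + 900·13 + 40·1 = 15020.
x* = 5340/1450 = 3.68, y* = 15020/1450 = 10.36.

(3.68, 10.36)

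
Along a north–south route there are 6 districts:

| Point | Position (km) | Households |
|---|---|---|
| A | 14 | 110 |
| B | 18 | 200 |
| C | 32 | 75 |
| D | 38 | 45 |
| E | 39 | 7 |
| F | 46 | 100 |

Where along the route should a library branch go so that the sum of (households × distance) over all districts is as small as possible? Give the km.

x = 18

For a sum of weighted absolute distances on a line, the optimum is the weighted median (not the mean). Total weight W = 537; half-weight = 268.5.
Sort by position and accumulate weight:
  km 14 (A, w=110) → cum 110
  km 18 (B, w=200) → cum 310  ≥ 268.5 → median here
  km 32 (C, w=75) → cum 385
  km 38 (D, w=45) → cum 430
  km 39 (E, w=7) → cum 437
  km 46 (F, w=100) → cum 537
Optimal location: km 18.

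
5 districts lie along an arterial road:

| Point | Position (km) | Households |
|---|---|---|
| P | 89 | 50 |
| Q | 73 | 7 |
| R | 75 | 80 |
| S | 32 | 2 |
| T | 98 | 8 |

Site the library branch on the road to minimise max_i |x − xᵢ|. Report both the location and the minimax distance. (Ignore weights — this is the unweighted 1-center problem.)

The 1-center on a line is the midpoint of the two extreme points: leftmost at 32, rightmost at 98.
Optimal location = (32 + 98)/2 = 65; maximum distance = (98 − 32)/2 = 33.

location 65, max distance 33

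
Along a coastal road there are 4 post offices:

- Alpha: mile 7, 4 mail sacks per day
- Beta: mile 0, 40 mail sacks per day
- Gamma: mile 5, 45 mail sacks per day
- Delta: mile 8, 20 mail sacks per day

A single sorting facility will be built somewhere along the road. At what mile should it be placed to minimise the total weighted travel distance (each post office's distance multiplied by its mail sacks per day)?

For a sum of weighted absolute distances on a line, the optimum is the weighted median (not the mean). Total weight W = 109; half-weight = 54.5.
Sort by position and accumulate weight:
  mile 0 (Beta, w=40) → cum 40
  mile 5 (Gamma, w=45) → cum 85  ≥ 54.5 → median here
  mile 7 (Alpha, w=4) → cum 89
  mile 8 (Delta, w=20) → cum 109
Optimal location: mile 5.

x = 5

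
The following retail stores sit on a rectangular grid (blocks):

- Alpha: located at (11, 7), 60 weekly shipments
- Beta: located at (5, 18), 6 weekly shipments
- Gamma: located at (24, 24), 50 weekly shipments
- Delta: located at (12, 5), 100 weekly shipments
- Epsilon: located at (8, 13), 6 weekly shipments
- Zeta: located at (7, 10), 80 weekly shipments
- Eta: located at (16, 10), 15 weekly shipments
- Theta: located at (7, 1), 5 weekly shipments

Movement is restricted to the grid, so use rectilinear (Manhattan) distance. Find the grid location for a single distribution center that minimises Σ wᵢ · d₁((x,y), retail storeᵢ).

(12, 7)

Manhattan distance separates: Σwᵢ(|x−xᵢ|+|y−yᵢ|) = Σwᵢ|x−xᵢ| + Σwᵢ|y−yᵢ|, so x and y are optimised independently as 1-D weighted medians.
Total weight W = 322; half = 161.
x-coordinate, sorted with cumulative weight:
  x=5 (Beta, w=6) cum 6
  x=7 (Zeta, w=80) cum 86
  x=7 (Theta, w=5) cum 91
  x=8 (Epsilon, w=6) cum 97
  x=11 (Alpha, w=60) cum 157
  x=12 (Delta, w=100) cum 257  ← median
  x=16 (Eta, w=15) cum 272
  x=24 (Gamma, w=50) cum 322
⇒ x* = 12
y-coordinate, sorted with cumulative weight:
  y=1 (Theta, w=5) cum 5
  y=5 (Delta, w=100) cum 105
  y=7 (Alpha, w=60) cum 165  ← median
  y=10 (Zeta, w=80) cum 245
  y=10 (Eta, w=15) cum 260
  y=13 (Epsilon, w=6) cum 266
  y=18 (Beta, w=6) cum 272
  y=24 (Gamma, w=50) cum 322
⇒ y* = 7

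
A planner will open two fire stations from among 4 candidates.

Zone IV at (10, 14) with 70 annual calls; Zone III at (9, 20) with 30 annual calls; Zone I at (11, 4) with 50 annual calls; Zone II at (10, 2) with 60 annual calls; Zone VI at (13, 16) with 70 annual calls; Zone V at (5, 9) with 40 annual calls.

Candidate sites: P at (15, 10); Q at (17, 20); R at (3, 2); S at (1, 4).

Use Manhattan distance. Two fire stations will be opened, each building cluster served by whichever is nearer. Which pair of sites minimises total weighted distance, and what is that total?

{P, R}, total 2950

Evaluate every pair (each demand assigned to the nearer of the two):
  {P, R}: total = 2950
  {Q, R}: total = 2990
  {P, Q}: total = 3150
  {P, S}: total = 3190
  {Q, S}: total = 3230
  {R, S}: total = 5010
Best pair: {P, R} with total 2950.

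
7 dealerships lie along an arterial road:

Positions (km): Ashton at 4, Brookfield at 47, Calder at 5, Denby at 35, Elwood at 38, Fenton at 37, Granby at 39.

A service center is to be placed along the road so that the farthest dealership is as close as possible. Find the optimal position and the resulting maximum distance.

The 1-center on a line is the midpoint of the two extreme points: leftmost at 4, rightmost at 47.
Optimal location = (4 + 47)/2 = 25.5; maximum distance = (47 − 4)/2 = 21.5.

location 25.5, max distance 21.5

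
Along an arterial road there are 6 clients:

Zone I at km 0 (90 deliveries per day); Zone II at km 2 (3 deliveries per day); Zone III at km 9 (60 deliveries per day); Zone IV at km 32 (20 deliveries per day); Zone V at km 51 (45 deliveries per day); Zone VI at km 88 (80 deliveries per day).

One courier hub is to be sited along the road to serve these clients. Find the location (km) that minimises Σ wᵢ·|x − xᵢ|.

For a sum of weighted absolute distances on a line, the optimum is the weighted median (not the mean). Total weight W = 298; half-weight = 149.
Sort by position and accumulate weight:
  km 0 (Zone I, w=90) → cum 90
  km 2 (Zone II, w=3) → cum 93
  km 9 (Zone III, w=60) → cum 153  ≥ 149 → median here
  km 32 (Zone IV, w=20) → cum 173
  km 51 (Zone V, w=45) → cum 218
  km 88 (Zone VI, w=80) → cum 298
Optimal location: km 9.

x = 9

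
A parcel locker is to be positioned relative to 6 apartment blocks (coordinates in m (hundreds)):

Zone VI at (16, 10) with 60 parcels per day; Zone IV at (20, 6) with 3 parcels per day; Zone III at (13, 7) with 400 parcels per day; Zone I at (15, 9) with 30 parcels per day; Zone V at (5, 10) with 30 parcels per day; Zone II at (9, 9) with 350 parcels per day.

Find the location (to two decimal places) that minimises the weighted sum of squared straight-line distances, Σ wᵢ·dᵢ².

(11.42, 8.18)

The minimiser of Σwᵢ‖p−pᵢ‖² is the weighted centroid p* = (Σwᵢpᵢ)/(Σwᵢ).
Σwᵢ = 873.
Σwᵢxᵢ = 60·16 + 3·20 + 400·13 + 30·15 + 30·5 + 350·9 = 9970.
Σwᵢyᵢ = 60·10 + 3·6 + 400·7 + 30·9 + 30·10 + 350·9 = 7138.
x* = 9970/873 = 11.42, y* = 7138/873 = 8.18.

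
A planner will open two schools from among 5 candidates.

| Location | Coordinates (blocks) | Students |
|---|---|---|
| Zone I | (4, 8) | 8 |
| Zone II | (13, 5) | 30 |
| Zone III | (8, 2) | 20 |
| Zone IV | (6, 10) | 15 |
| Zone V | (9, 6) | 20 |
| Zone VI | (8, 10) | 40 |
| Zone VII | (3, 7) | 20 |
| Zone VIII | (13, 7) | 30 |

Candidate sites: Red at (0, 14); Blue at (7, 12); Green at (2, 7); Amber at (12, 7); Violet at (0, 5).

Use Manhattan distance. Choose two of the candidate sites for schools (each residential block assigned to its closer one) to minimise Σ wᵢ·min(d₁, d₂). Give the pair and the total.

Evaluate every pair (each demand assigned to the nearer of the two):
  {Blue, Amber}: total = 781
  {Green, Amber}: total = 809
  {Amber, Violet}: total = 951
  {Red, Amber}: total = 1047
  {Blue, Green}: total = 1309
  {Blue, Violet}: total = 1421
  {Red, Blue}: total = 1501
  {Red, Green}: total = 1609
  {Green, Violet}: total = 1609
  {Red, Violet}: total = 2046
Best pair: {Blue, Amber} with total 781.

{Blue, Amber}, total 781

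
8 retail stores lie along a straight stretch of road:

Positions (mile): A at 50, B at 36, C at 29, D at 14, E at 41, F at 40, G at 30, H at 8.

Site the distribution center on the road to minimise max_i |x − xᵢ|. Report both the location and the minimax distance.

The 1-center on a line is the midpoint of the two extreme points: leftmost at 8, rightmost at 50.
Optimal location = (8 + 50)/2 = 29; maximum distance = (50 − 8)/2 = 21.

location 29, max distance 21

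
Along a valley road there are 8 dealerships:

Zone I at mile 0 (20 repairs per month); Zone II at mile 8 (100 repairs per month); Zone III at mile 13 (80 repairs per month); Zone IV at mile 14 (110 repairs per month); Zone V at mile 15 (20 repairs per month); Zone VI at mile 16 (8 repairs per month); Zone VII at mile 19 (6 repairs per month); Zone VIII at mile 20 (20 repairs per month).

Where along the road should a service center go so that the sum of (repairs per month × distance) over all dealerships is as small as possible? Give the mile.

x = 13

For a sum of weighted absolute distances on a line, the optimum is the weighted median (not the mean). Total weight W = 364; half-weight = 182.
Sort by position and accumulate weight:
  mile 0 (Zone I, w=20) → cum 20
  mile 8 (Zone II, w=100) → cum 120
  mile 13 (Zone III, w=80) → cum 200  ≥ 182 → median here
  mile 14 (Zone IV, w=110) → cum 310
  mile 15 (Zone V, w=20) → cum 330
  mile 16 (Zone VI, w=8) → cum 338
  mile 19 (Zone VII, w=6) → cum 344
  mile 20 (Zone VIII, w=20) → cum 364
Optimal location: mile 13.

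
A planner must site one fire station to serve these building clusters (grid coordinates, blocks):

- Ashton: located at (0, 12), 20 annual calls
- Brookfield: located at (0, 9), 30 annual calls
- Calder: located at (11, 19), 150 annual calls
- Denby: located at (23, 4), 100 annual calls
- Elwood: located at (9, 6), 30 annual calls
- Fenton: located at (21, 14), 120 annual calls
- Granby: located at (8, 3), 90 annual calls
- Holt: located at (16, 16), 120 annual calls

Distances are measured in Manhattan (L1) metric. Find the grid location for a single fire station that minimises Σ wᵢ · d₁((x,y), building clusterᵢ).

(16, 14)

Manhattan distance separates: Σwᵢ(|x−xᵢ|+|y−yᵢ|) = Σwᵢ|x−xᵢ| + Σwᵢ|y−yᵢ|, so x and y are optimised independently as 1-D weighted medians.
Total weight W = 660; half = 330.
x-coordinate, sorted with cumulative weight:
  x=0 (Ashton, w=20) cum 20
  x=0 (Brookfield, w=30) cum 50
  x=8 (Granby, w=90) cum 140
  x=9 (Elwood, w=30) cum 170
  x=11 (Calder, w=150) cum 320
  x=16 (Holt, w=120) cum 440  ← median
  x=21 (Fenton, w=120) cum 560
  x=23 (Denby, w=100) cum 660
⇒ x* = 16
y-coordinate, sorted with cumulative weight:
  y=3 (Granby, w=90) cum 90
  y=4 (Denby, w=100) cum 190
  y=6 (Elwood, w=30) cum 220
  y=9 (Brookfield, w=30) cum 250
  y=12 (Ashton, w=20) cum 270
  y=14 (Fenton, w=120) cum 390  ← median
  y=16 (Holt, w=120) cum 510
  y=19 (Calder, w=150) cum 660
⇒ y* = 14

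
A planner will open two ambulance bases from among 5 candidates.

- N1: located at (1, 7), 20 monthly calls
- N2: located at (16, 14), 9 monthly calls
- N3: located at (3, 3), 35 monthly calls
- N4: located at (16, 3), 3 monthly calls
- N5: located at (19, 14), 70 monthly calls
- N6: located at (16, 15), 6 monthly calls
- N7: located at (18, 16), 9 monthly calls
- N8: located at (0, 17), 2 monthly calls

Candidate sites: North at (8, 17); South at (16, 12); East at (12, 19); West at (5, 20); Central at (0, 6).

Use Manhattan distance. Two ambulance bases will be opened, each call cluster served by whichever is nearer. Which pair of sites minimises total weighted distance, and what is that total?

{South, Central}, total 739

Evaluate every pair (each demand assigned to the nearer of the two):
  {South, Central}: total = 739
  {East, Central}: total = 1379
  {North, South}: total = 1488
  {South, West}: total = 1488
  {North, Central}: total = 1561
  {South, East}: total = 1665
  {West, Central}: total = 2125
  {North, East}: total = 2131
  {East, West}: total = 2131
  {North, West}: total = 2325
Best pair: {South, Central} with total 739.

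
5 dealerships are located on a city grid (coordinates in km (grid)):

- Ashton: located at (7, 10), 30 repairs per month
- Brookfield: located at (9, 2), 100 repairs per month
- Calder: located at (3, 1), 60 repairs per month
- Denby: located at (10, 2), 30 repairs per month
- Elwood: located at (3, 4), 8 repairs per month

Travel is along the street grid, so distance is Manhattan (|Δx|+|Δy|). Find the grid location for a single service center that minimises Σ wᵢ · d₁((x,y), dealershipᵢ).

Manhattan distance separates: Σwᵢ(|x−xᵢ|+|y−yᵢ|) = Σwᵢ|x−xᵢ| + Σwᵢ|y−yᵢ|, so x and y are optimised independently as 1-D weighted medians.
Total weight W = 228; half = 114.
x-coordinate, sorted with cumulative weight:
  x=3 (Calder, w=60) cum 60
  x=3 (Elwood, w=8) cum 68
  x=7 (Ashton, w=30) cum 98
  x=9 (Brookfield, w=100) cum 198  ← median
  x=10 (Denby, w=30) cum 228
⇒ x* = 9
y-coordinate, sorted with cumulative weight:
  y=1 (Calder, w=60) cum 60
  y=2 (Brookfield, w=100) cum 160  ← median
  y=2 (Denby, w=30) cum 190
  y=4 (Elwood, w=8) cum 198
  y=10 (Ashton, w=30) cum 228
⇒ y* = 2

(9, 2)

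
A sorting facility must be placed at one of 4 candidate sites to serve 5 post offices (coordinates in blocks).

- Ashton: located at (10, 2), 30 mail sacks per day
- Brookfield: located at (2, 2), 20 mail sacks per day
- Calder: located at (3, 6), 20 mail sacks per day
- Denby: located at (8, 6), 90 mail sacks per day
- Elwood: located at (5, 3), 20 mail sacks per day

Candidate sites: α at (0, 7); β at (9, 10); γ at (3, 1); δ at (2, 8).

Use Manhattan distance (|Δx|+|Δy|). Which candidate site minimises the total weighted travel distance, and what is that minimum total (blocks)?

γ, total 1360 blocks

Total weighted distance at each candidate:
  α (0, 7): total = 1660
  β (9, 10): total = 1440
  γ (3, 1): total = 1360
  δ (2, 8): total = 1480
Minimum is at γ with total 1360 blocks.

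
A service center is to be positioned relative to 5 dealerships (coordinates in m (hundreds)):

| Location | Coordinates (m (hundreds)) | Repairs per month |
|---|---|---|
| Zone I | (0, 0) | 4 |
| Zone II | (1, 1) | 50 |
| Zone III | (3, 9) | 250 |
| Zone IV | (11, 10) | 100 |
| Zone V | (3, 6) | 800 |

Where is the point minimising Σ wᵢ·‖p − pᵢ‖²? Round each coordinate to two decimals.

The minimiser of Σwᵢ‖p−pᵢ‖² is the weighted centroid p* = (Σwᵢpᵢ)/(Σwᵢ).
Σwᵢ = 1204.
Σwᵢxᵢ = 4·0 + 50·1 + 250·3 + 100·11 + 800·3 = 4300.
Σwᵢyᵢ = 4·0 + 50·1 + 250·9 + 100·10 + 800·6 = 8100.
x* = 4300/1204 = 3.57, y* = 8100/1204 = 6.73.

(3.57, 6.73)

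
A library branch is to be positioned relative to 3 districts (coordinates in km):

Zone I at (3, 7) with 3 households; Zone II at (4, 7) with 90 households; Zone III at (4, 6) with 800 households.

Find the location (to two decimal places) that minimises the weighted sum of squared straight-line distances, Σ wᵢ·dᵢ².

The minimiser of Σwᵢ‖p−pᵢ‖² is the weighted centroid p* = (Σwᵢpᵢ)/(Σwᵢ).
Σwᵢ = 893.
Σwᵢxᵢ = 3·3 + 90·4 + 800·4 = 3569.
Σwᵢyᵢ = 3·7 + 90·7 + 800·6 = 5451.
x* = 3569/893 = 4.00, y* = 5451/893 = 6.10.

(4.00, 6.10)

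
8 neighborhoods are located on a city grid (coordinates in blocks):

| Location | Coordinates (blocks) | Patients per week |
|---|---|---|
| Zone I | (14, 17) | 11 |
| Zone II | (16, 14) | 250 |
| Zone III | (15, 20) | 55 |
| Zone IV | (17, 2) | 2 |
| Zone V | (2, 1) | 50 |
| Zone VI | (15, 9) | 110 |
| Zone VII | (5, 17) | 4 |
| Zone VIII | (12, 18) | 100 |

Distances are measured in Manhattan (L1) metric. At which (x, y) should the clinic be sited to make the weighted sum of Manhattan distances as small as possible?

Manhattan distance separates: Σwᵢ(|x−xᵢ|+|y−yᵢ|) = Σwᵢ|x−xᵢ| + Σwᵢ|y−yᵢ|, so x and y are optimised independently as 1-D weighted medians.
Total weight W = 582; half = 291.
x-coordinate, sorted with cumulative weight:
  x=2 (Zone V, w=50) cum 50
  x=5 (Zone VII, w=4) cum 54
  x=12 (Zone VIII, w=100) cum 154
  x=14 (Zone I, w=11) cum 165
  x=15 (Zone III, w=55) cum 220
  x=15 (Zone VI, w=110) cum 330  ← median
  x=16 (Zone II, w=250) cum 580
  x=17 (Zone IV, w=2) cum 582
⇒ x* = 15
y-coordinate, sorted with cumulative weight:
  y=1 (Zone V, w=50) cum 50
  y=2 (Zone IV, w=2) cum 52
  y=9 (Zone VI, w=110) cum 162
  y=14 (Zone II, w=250) cum 412  ← median
  y=17 (Zone I, w=11) cum 423
  y=17 (Zone VII, w=4) cum 427
  y=18 (Zone VIII, w=100) cum 527
  y=20 (Zone III, w=55) cum 582
⇒ y* = 14

(15, 14)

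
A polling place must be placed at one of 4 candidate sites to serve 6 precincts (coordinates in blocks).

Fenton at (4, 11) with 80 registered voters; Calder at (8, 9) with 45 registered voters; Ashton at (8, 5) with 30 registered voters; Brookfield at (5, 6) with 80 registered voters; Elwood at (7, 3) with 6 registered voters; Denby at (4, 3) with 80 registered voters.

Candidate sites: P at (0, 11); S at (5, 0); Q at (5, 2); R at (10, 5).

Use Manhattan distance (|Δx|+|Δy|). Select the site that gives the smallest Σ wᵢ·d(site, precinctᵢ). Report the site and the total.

Q, total 1928 blocks

Total weighted distance at each candidate:
  P (0, 11): total = 3040
  S (5, 0): total = 2570
  Q (5, 2): total = 1928
  R (10, 5): total = 2440
Minimum is at Q with total 1928 blocks.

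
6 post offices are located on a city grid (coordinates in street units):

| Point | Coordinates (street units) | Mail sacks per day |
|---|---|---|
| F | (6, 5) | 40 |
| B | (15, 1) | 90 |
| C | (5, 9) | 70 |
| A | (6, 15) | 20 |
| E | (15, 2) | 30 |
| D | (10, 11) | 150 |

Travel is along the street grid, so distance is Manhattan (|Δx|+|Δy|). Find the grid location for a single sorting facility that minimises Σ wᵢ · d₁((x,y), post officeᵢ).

(10, 9)

Manhattan distance separates: Σwᵢ(|x−xᵢ|+|y−yᵢ|) = Σwᵢ|x−xᵢ| + Σwᵢ|y−yᵢ|, so x and y are optimised independently as 1-D weighted medians.
Total weight W = 400; half = 200.
x-coordinate, sorted with cumulative weight:
  x=5 (C, w=70) cum 70
  x=6 (F, w=40) cum 110
  x=6 (A, w=20) cum 130
  x=10 (D, w=150) cum 280  ← median
  x=15 (B, w=90) cum 370
  x=15 (E, w=30) cum 400
⇒ x* = 10
y-coordinate, sorted with cumulative weight:
  y=1 (B, w=90) cum 90
  y=2 (E, w=30) cum 120
  y=5 (F, w=40) cum 160
  y=9 (C, w=70) cum 230  ← median
  y=11 (D, w=150) cum 380
  y=15 (A, w=20) cum 400
⇒ y* = 9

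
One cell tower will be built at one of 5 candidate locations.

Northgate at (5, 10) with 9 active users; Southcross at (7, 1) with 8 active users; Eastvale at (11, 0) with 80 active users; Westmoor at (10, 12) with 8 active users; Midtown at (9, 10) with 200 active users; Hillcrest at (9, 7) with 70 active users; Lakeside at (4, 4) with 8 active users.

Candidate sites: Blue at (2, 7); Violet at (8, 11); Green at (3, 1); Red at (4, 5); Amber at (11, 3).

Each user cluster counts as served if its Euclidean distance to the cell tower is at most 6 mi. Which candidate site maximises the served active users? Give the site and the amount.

Violet, covering 287

Coverage radius r = 6 mi; a point is covered iff (Δx)²+(Δy)² ≤ 6² = 36.
  Blue (2, 7): covers {Northgate, Lakeside} → 17
  Violet (8, 11): covers {Northgate, Westmoor, Midtown, Hillcrest} → 287
  Green (3, 1): covers {Southcross, Lakeside} → 16
  Red (4, 5): covers {Northgate, Southcross, Hillcrest, Lakeside} → 95
  Amber (11, 3): covers {Southcross, Eastvale, Hillcrest} → 158
Maximum coverage at Violet: 287 active users.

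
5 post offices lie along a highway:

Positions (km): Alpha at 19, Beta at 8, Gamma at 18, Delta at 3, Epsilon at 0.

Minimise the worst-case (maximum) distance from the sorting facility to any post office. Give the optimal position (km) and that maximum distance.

The 1-center on a line is the midpoint of the two extreme points: leftmost at 0, rightmost at 19.
Optimal location = (0 + 19)/2 = 9.5; maximum distance = (19 − 0)/2 = 9.5.

location 9.5, max distance 9.5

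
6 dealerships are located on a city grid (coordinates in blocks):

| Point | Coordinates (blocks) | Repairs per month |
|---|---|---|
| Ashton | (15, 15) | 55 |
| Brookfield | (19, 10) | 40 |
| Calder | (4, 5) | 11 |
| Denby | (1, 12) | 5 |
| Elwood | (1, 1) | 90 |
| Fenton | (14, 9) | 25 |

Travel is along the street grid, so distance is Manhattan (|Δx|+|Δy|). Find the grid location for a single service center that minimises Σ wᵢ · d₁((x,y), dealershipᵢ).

Manhattan distance separates: Σwᵢ(|x−xᵢ|+|y−yᵢ|) = Σwᵢ|x−xᵢ| + Σwᵢ|y−yᵢ|, so x and y are optimised independently as 1-D weighted medians.
Total weight W = 226; half = 113.
x-coordinate, sorted with cumulative weight:
  x=1 (Denby, w=5) cum 5
  x=1 (Elwood, w=90) cum 95
  x=4 (Calder, w=11) cum 106
  x=14 (Fenton, w=25) cum 131  ← median
  x=15 (Ashton, w=55) cum 186
  x=19 (Brookfield, w=40) cum 226
⇒ x* = 14
y-coordinate, sorted with cumulative weight:
  y=1 (Elwood, w=90) cum 90
  y=5 (Calder, w=11) cum 101
  y=9 (Fenton, w=25) cum 126  ← median
  y=10 (Brookfield, w=40) cum 166
  y=12 (Denby, w=5) cum 171
  y=15 (Ashton, w=55) cum 226
⇒ y* = 9

(14, 9)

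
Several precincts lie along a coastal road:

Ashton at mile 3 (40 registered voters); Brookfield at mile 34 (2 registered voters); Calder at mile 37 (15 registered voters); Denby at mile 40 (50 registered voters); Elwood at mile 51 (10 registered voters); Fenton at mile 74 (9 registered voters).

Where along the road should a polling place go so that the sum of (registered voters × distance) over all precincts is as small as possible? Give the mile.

x = 40

For a sum of weighted absolute distances on a line, the optimum is the weighted median (not the mean). Total weight W = 126; half-weight = 63.
Sort by position and accumulate weight:
  mile 3 (Ashton, w=40) → cum 40
  mile 34 (Brookfield, w=2) → cum 42
  mile 37 (Calder, w=15) → cum 57
  mile 40 (Denby, w=50) → cum 107  ≥ 63 → median here
  mile 51 (Elwood, w=10) → cum 117
  mile 74 (Fenton, w=9) → cum 126
Optimal location: mile 40.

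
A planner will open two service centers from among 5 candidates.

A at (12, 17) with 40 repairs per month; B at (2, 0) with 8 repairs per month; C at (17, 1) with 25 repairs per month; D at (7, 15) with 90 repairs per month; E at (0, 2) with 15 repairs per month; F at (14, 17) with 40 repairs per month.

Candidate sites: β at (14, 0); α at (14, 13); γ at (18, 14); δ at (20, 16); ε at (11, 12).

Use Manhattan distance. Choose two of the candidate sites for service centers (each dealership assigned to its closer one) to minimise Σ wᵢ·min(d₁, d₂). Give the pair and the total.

Evaluate every pair (each demand assigned to the nearer of the two):
  {β, ε}: total = 1626
  {β, α}: total = 1646
  {α, ε}: total = 1888
  {γ, ε}: total = 1983
  {δ, ε}: total = 2058
  {α, γ}: total = 2135
  {β, γ}: total = 2156
  {α, δ}: total = 2160
  {β, δ}: total = 2336
  {γ, δ}: total = 2760
Best pair: {β, ε} with total 1626.

{β, ε}, total 1626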